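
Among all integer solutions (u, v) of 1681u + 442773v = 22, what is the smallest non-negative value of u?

Reduce mod 442773: 1681u ≡ 22 (mod 442773). With g = gcd(1681, 442773) = 1 dividing 22, divide through: 1681u ≡ 22 (mod 442773).
Since gcd(1681, 442773) = 1, u ≡ 22·(1681)⁻¹ ≡ 371392 (mod 442773). Smallest non-negative: 371392.

371392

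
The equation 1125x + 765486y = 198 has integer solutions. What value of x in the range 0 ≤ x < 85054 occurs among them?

Reduce mod 765486: 1125x ≡ 198 (mod 765486). With g = gcd(1125, 765486) = 9 dividing 198, divide through: 125x ≡ 22 (mod 85054).
Since gcd(125, 85054) = 1, x ≡ 22·(125)⁻¹ ≡ 21774 (mod 85054). Smallest non-negative: 21774.

21774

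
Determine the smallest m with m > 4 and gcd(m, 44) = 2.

6

44 = 2·22. Any m with gcd(m, 44) = 2 is a multiple of 2, say 2s, with s coprime to 22.
Need s > 4/2, so s ≥ 3. First s ≥ 3 with gcd(s, 22) = 1 is s = 3. Thus m = 2·3 = 6.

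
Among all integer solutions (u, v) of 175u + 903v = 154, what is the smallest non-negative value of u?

37

Reduce mod 903: 175u ≡ 154 (mod 903). With g = gcd(175, 903) = 7 dividing 154, divide through: 25u ≡ 22 (mod 129).
Since gcd(25, 129) = 1, u ≡ 22·(25)⁻¹ ≡ 37 (mod 129). Smallest non-negative: 37.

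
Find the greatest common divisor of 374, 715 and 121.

gcd(374, 715): 715 = 1·374 + 341; 374 = 1·341 + 33; 341 = 10·33 + 11; 33 = 3·11 + 0 → 11
gcd(11, 121): 121 = 11·11 + 0 → 11

11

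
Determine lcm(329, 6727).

316169

329 = 7 · 47; 6727 = 7 · 31²
max exponents: 7 · 31² · 47 = 316169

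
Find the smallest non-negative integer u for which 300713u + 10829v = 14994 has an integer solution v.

7

gcd(300713, 10829) = 833 (Euclid: 300713 = 27·10829 + 8330; 10829 = 1·8330 + 2499; 8330 = 3·2499 + 833; 2499 = 3·833 + 0), and 833 | 14994.
Extended Euclid: 300713·(4) + 10829·(-111) = 833. Scale by 18: u₀ = 72.
General solution u = u₀ + 13t; reducing mod 13 gives u = 7 (and v = -193).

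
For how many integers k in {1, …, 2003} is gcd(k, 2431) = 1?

1583

Prime factors of 2431: 11, 13, 17. Count integers ≤ 2003 divisible by none of them.
By inclusion–exclusion: 2003 − ⌊2003/11⌋ − ⌊2003/13⌋ − ⌊2003/17⌋ + ⌊2003/143⌋ + ⌊2003/187⌋ + ⌊2003/221⌋ − ⌊2003/2431⌋ = 1583.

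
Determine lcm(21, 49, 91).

21 = 3 · 7; 49 = 7²; 91 = 7 · 13
lcm takes max exponent of each prime: 3 · 7² · 13 = 1911

1911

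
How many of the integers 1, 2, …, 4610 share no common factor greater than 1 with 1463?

3403

Prime factors of 1463: 7, 11, 19. Count integers ≤ 4610 divisible by none of them.
By inclusion–exclusion: 4610 − ⌊4610/7⌋ − ⌊4610/11⌋ − ⌊4610/19⌋ + ⌊4610/77⌋ + ⌊4610/133⌋ + ⌊4610/209⌋ − ⌊4610/1463⌋ = 3403.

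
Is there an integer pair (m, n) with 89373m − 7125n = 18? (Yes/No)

Yes

By Bézout, 89373m − 7125n = 18 has integer solutions iff gcd(89373, 7125) | 18.
Euclid: 89373 = 12·7125 + 3873; 7125 = 1·3873 + 3252; 3873 = 1·3252 + 621; 3252 = 5·621 + 147; 621 = 4·147 + 33; 147 = 4·33 + 15; 33 = 2·15 + 3; 15 = 5·3 + 0. gcd = 3; 18 mod 3 = 0. Yes.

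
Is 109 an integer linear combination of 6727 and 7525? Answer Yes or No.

No

By Bézout, 6727p + 7525q = 109 has integer solutions iff gcd(6727, 7525) | 109.
Euclid: 7525 = 1·6727 + 798; 6727 = 8·798 + 343; 798 = 2·343 + 112; 343 = 3·112 + 7; 112 = 16·7 + 0. gcd = 7; 109 mod 7 = 4. No.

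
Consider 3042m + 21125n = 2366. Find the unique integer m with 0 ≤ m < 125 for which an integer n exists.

98

Euclid: 21125 = 6·3042 + 2873; 3042 = 1·2873 + 169; 2873 = 17·169 + 0 → gcd = 169; 2366 = 169·14.
Back-substitution yields 3042·(7) + 21125·(-1) = 169, so one solution is m = 7·14 = 98, n = -1·14 = -14.
Solutions in m differ by 21125/169 = 125; the one in [0, 125) is 98 mod 125 = 98.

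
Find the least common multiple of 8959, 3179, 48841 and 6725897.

lcm(8959, 3179) = 8959·3179/gcd = 28480661/289 = 98549
lcm(98549, 48841) = 98549·48841/gcd = 4813231709/289 = 16654781
lcm(16654781, 6725897) = 16654781·6725897/gcd = 112018341563557/289 = 387606718213

387606718213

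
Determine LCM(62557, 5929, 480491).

1106570773

62557 = 11³ · 47; 5929 = 7² · 11²; 480491 = 11³ · 19²
lcm takes max exponent of each prime: 7² · 11³ · 19² · 47 = 1106570773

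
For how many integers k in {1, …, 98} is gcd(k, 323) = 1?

Prime factors of 323: 17, 19. Count integers ≤ 98 divisible by none of them.
By inclusion–exclusion: 98 − ⌊98/17⌋ − ⌊98/19⌋ + ⌊98/323⌋ = 88.

88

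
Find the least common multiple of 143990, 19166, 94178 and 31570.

143990 = 2 · 5 · 7 · 11² · 17; 19166 = 2 · 7 · 37²; 94178 = 2 · 7² · 31²; 31570 = 2 · 5 · 7 · 11 · 41
lcm takes max exponent of each prime: 2 · 5 · 7² · 11² · 17 · 31² · 37² · 41 = 54367712954170

54367712954170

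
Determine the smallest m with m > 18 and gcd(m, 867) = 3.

gcd(m, 867) = 3 forces 3 | m; write m = 3s. Then gcd(3s, 3·289) = 3·gcd(s, 289), so need gcd(s, 289) = 1.
3s > 18 gives s ≥ 7. The least s ≥ 7 coprime to 289 is 7, so m = 3·7 = 21.

21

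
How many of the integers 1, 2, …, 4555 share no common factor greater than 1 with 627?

2615

Prime factors of 627: 3, 11, 19. Count integers ≤ 4555 divisible by none of them.
By inclusion–exclusion: 4555 − ⌊4555/3⌋ − ⌊4555/11⌋ − ⌊4555/19⌋ + ⌊4555/33⌋ + ⌊4555/57⌋ + ⌊4555/209⌋ − ⌊4555/627⌋ = 2615.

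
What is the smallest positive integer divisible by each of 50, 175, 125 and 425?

29750

50 = 2 · 5²; 175 = 5² · 7; 125 = 5³; 425 = 5² · 17
lcm takes max exponent of each prime: 2 · 5³ · 7 · 17 = 29750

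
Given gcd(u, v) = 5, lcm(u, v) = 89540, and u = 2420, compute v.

u·v = gcd·lcm = 5·89540 = 447700, so v = 447700/2420 = 185.

185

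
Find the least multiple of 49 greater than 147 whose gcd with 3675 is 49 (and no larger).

Multiples of 49 above 147: 49·4, 49·5, … . Need the cofactor coprime to 3675/49 = 75.
Checking s = 4, 5, … the first with gcd(s, 75) = 1 is s = 4, giving 196.

196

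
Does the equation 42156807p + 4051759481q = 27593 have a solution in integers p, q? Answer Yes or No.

No

By Bézout, 42156807p + 4051759481q = 27593 has integer solutions iff gcd(42156807, 4051759481) | 27593.
Euclid: 4051759481 = 96·42156807 + 4706009; 42156807 = 8·4706009 + 4508735; 4706009 = 1·4508735 + 197274; 4508735 = 22·197274 + 168707; 197274 = 1·168707 + 28567; 168707 = 5·28567 + 25872; 28567 = 1·25872 + 2695; 25872 = 9·2695 + 1617; 2695 = 1·1617 + 1078; 1617 = 1·1078 + 539; 1078 = 2·539 + 0. gcd = 539; 27593 mod 539 = 104. No.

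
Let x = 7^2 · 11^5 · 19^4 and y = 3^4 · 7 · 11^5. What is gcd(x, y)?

min exponent per shared prime: 7 · 11^5 = 1127357

1127357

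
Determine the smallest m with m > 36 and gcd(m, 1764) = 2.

1764 = 2·882. Any m with gcd(m, 1764) = 2 is a multiple of 2, say 2s, with s coprime to 882.
Need s > 36/2, so s ≥ 19. First s ≥ 19 with gcd(s, 882) = 1 is s = 19. Thus m = 2·19 = 38.

38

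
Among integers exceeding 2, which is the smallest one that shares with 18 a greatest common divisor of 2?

4

Multiples of 2 above 2: 2·2, 2·3, … . Need the cofactor coprime to 18/2 = 9.
Checking s = 2, 3, … the first with gcd(s, 9) = 1 is s = 2, giving 4.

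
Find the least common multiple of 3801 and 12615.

15983205

gcd first: 12615 = 3·3801 + 1212; 3801 = 3·1212 + 165; 1212 = 7·165 + 57; 165 = 2·57 + 51; 57 = 1·51 + 6; 51 = 8·6 + 3; 6 = 2·3 + 0 → gcd = 3
lcm = 3801·12615/gcd = 47949615/3 = 15983205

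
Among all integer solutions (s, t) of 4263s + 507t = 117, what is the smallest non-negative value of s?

52

gcd(4263, 507) = 3 (Euclid: 4263 = 8·507 + 207; 507 = 2·207 + 93; 207 = 2·93 + 21; 93 = 4·21 + 9; 21 = 2·9 + 3; 9 = 3·3 + 0), and 3 | 117.
Extended Euclid: 4263·(49) + 507·(-412) = 3. Scale by 39: s₀ = 1911.
General solution s = s₀ + 169k; reducing mod 169 gives s = 52 (and t = -437).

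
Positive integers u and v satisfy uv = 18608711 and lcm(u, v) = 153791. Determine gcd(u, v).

gcd·lcm = product, so gcd = 18608711/153791 = 121.

121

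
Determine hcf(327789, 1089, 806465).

gcd(327789, 1089): 327789 = 301·1089 + 0 → 1089
gcd(1089, 806465): 806465 = 740·1089 + 605; 1089 = 1·605 + 484; 605 = 1·484 + 121; 484 = 4·121 + 0 → 121

121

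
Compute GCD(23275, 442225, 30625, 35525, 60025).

23275 = 5² · 7² · 19; 442225 = 5² · 7² · 19²; 30625 = 5⁴ · 7²; 35525 = 5² · 7² · 29; 60025 = 5² · 7⁴
gcd takes min exponent of each prime: 5² · 7² = 1225

1225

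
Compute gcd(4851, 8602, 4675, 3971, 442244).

11

gcd(4851, 8602): 8602 = 1·4851 + 3751; 4851 = 1·3751 + 1100; 3751 = 3·1100 + 451; 1100 = 2·451 + 198; 451 = 2·198 + 55; 198 = 3·55 + 33; 55 = 1·33 + 22; 33 = 1·22 + 11; 22 = 2·11 + 0 → 11
gcd(11, 4675): 4675 = 425·11 + 0 → 11
gcd(11, 3971): 3971 = 361·11 + 0 → 11
gcd(11, 442244): 442244 = 40204·11 + 0 → 11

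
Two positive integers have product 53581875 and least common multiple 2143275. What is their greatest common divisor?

25

gcd·lcm = product, so gcd = 53581875/2143275 = 25.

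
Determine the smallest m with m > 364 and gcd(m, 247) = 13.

377

gcd(m, 247) = 13 forces 13 | m; write m = 13s. Then gcd(13s, 13·19) = 13·gcd(s, 19), so need gcd(s, 19) = 1.
13s > 364 gives s ≥ 29. The least s ≥ 29 coprime to 19 is 29, so m = 13·29 = 377.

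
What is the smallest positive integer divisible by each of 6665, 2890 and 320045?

246586351330

6665 = 5 · 31 · 43; 2890 = 2 · 5 · 17²; 320045 = 5 · 11² · 23²
lcm takes max exponent of each prime: 2 · 5 · 11² · 17² · 23² · 31 · 43 = 246586351330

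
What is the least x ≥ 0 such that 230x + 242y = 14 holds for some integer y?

19

Euclid: 242 = 1·230 + 12; 230 = 19·12 + 2; 12 = 6·2 + 0 → gcd = 2; 14 = 2·7.
Back-substitution yields 230·(20) + 242·(-19) = 2, so one solution is x = 20·7 = 140, y = -19·7 = -133.
Solutions in x differ by 242/2 = 121; the one in [0, 121) is 140 mod 121 = 19.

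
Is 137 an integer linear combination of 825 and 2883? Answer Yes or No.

No

gcd(825, 2883): 2883 = 3·825 + 408; 825 = 2·408 + 9; 408 = 45·9 + 3; 9 = 3·3 + 0 → 3
3 does not divide 137, so a solution does not exist.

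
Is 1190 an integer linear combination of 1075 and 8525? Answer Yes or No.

No

gcd(1075, 8525): 8525 = 7·1075 + 1000; 1075 = 1·1000 + 75; 1000 = 13·75 + 25; 75 = 3·25 + 0 → 25
25 does not divide 1190, so a solution does not exist.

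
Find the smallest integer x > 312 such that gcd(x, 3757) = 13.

gcd(x, 3757) = 13 forces 13 | x; write x = 13s. Then gcd(13s, 13·289) = 13·gcd(s, 289), so need gcd(s, 289) = 1.
13s > 312 gives s ≥ 25. The least s ≥ 25 coprime to 289 is 25, so x = 13·25 = 325.

325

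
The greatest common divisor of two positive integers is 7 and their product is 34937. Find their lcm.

4991

Since gcd(u,v)·lcm(u,v) = uv, lcm = 34937/7 = 4991.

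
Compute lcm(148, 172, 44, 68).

1190068

148 = 2² · 37; 172 = 2² · 43; 44 = 2² · 11; 68 = 2² · 17
lcm takes max exponent of each prime: 2² · 11 · 17 · 37 · 43 = 1190068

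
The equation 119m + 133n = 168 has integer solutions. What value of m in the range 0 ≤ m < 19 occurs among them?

Euclid: 133 = 1·119 + 14; 119 = 8·14 + 7; 14 = 2·7 + 0 → gcd = 7; 168 = 7·24.
Back-substitution yields 119·(9) + 133·(-8) = 7, so one solution is m = 9·24 = 216, n = -8·24 = -192.
Solutions in m differ by 133/7 = 19; the one in [0, 19) is 216 mod 19 = 7.

7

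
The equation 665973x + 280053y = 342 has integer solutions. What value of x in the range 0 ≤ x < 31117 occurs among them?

Reduce mod 280053: 665973x ≡ 342 (mod 280053). With g = gcd(665973, 280053) = 9 dividing 342, divide through: 73997x ≡ 38 (mod 31117).
Since gcd(73997, 31117) = 1, x ≡ 38·(73997)⁻¹ ≡ 26985 (mod 31117). Smallest non-negative: 26985.

26985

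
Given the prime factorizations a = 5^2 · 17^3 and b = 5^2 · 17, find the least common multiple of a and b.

max exponent per prime: 5^2 · 17^3 = 122825

122825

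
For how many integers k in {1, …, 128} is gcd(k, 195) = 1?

195 = 3·5·13. Inclusion–exclusion on these primes:
128 − ⌊128/3⌋ − ⌊128/5⌋ − ⌊128/13⌋ + ⌊128/15⌋ + ⌊128/39⌋ + ⌊128/65⌋ − ⌊128/195⌋ = 64

64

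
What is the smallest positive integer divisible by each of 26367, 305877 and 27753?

26367 = 3 · 11 · 17 · 47; 305877 = 3 · 11 · 13 · 23 · 31; 27753 = 3 · 11 · 29²
lcm takes max exponent of each prime: 3 · 11 · 13 · 17 · 23 · 29² · 31 · 47 = 205536803043

205536803043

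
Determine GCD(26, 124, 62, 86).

2

26 = 2 · 13; 124 = 2² · 31; 62 = 2 · 31; 86 = 2 · 43
gcd takes min exponent of each prime: 2 = 2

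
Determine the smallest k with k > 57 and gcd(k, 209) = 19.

Multiples of 19 above 57: 19·4, 19·5, … . Need the cofactor coprime to 209/19 = 11.
Checking s = 4, 5, … the first with gcd(s, 11) = 1 is s = 4, giving 76.

76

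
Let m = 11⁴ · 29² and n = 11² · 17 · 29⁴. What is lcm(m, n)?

176040119057

max exponent per prime: 11⁴ · 17 · 29⁴ = 176040119057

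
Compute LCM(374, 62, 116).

672452

374 = 2 · 11 · 17; 62 = 2 · 31; 116 = 2² · 29
lcm takes max exponent of each prime: 2² · 11 · 17 · 29 · 31 = 672452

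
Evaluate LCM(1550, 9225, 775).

1550 = 2 · 5² · 31; 9225 = 3² · 5² · 41; 775 = 5² · 31
lcm takes max exponent of each prime: 2 · 3² · 5² · 31 · 41 = 571950

571950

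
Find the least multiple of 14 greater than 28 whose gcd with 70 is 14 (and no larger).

42

70 = 14·5. Any a with gcd(a, 70) = 14 is a multiple of 14, say 14s, with s coprime to 5.
Need s > 28/14, so s ≥ 3. First s ≥ 3 with gcd(s, 5) = 1 is s = 3. Thus a = 14·3 = 42.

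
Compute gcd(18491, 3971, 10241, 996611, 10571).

18491 = 11 · 41²; 3971 = 11 · 19²; 10241 = 7² · 11 · 19; 996611 = 7² · 11 · 43²; 10571 = 11 · 31²
gcd takes min exponent of each prime: 11 = 11

11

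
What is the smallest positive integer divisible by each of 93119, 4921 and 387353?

458238599

93119 = 13² · 19 · 29; 4921 = 7 · 19 · 37; 387353 = 19² · 29 · 37
lcm takes max exponent of each prime: 7 · 13² · 19² · 29 · 37 = 458238599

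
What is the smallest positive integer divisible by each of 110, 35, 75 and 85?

110 = 2 · 5 · 11; 35 = 5 · 7; 75 = 3 · 5²; 85 = 5 · 17
lcm takes max exponent of each prime: 2 · 3 · 5² · 7 · 11 · 17 = 196350

196350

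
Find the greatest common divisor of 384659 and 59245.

384659 = 11³ · 17²
59245 = 5 · 17² · 41
Common: 17² = 289

289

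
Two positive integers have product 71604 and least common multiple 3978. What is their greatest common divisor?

From gcd × lcm = mn: gcd = 71604 / 3978 = 18.

18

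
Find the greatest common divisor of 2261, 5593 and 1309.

119

2261 = 7 · 17 · 19; 5593 = 7 · 17 · 47; 1309 = 7 · 11 · 17
gcd takes min exponent of each prime: 7 · 17 = 119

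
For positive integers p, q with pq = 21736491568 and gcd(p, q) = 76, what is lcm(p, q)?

gcd·lcm = product, so lcm = 21736491568/76 = 286006468.

286006468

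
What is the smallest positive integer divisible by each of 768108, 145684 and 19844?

9479220828

768108 = 2² · 3 · 11² · 23²; 145684 = 2² · 7 · 11² · 43; 19844 = 2² · 11² · 41
lcm takes max exponent of each prime: 2² · 3 · 7 · 11² · 23² · 41 · 43 = 9479220828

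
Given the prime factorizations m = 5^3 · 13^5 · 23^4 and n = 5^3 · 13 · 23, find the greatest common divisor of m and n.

37375

min exponent per shared prime: 5^3 · 13 · 23 = 37375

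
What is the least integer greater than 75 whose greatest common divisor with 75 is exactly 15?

90

gcd(m, 75) = 15 forces 15 | m; write m = 15s. Then gcd(15s, 15·5) = 15·gcd(s, 5), so need gcd(s, 5) = 1.
15s > 75 gives s ≥ 6. The least s ≥ 6 coprime to 5 is 6, so m = 15·6 = 90.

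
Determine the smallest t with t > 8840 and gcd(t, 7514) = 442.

9282

Multiples of 442 above 8840: 442·21, 442·22, … . Need the cofactor coprime to 7514/442 = 17.
Checking s = 21, 22, … the first with gcd(s, 17) = 1 is s = 21, giving 9282.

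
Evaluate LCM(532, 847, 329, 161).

69586132

532 = 2² · 7 · 19; 847 = 7 · 11²; 329 = 7 · 47; 161 = 7 · 23
lcm takes max exponent of each prime: 2² · 7 · 11² · 19 · 23 · 47 = 69586132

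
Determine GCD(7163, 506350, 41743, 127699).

7163 = 13 · 19 · 29; 506350 = 2 · 5² · 13 · 19 · 41; 41743 = 13³ · 19; 127699 = 11 · 13 · 19 · 47
gcd takes min exponent of each prime: 13 · 19 = 247

247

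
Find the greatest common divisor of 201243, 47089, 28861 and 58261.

49

201243 = 3 · 7² · 37²; 47089 = 7² · 31²; 28861 = 7² · 19 · 31; 58261 = 7² · 29 · 41
gcd takes min exponent of each prime: 7² = 49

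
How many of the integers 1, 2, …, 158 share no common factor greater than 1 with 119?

Prime factors of 119: 7, 17. Count integers ≤ 158 divisible by none of them.
By inclusion–exclusion: 158 − ⌊158/7⌋ − ⌊158/17⌋ + ⌊158/119⌋ = 128.

128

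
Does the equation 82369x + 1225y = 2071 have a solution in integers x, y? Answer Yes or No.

gcd(82369, 1225): 82369 = 67·1225 + 294; 1225 = 4·294 + 49; 294 = 6·49 + 0 → 49
49 does not divide 2071, so a solution does not exist.

No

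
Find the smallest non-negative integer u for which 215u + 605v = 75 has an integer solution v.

51

Euclid: 605 = 2·215 + 175; 215 = 1·175 + 40; 175 = 4·40 + 15; 40 = 2·15 + 10; 15 = 1·10 + 5; 10 = 2·5 + 0 → gcd = 5; 75 = 5·15.
Back-substitution yields 215·(-45) + 605·(16) = 5, so one solution is u = -45·15 = -675, v = 16·15 = 240.
Solutions in u differ by 605/5 = 121; the one in [0, 121) is -675 mod 121 = 51.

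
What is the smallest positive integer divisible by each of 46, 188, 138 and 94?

12972

46 = 2 · 23; 188 = 2² · 47; 138 = 2 · 3 · 23; 94 = 2 · 47
lcm takes max exponent of each prime: 2² · 3 · 23 · 47 = 12972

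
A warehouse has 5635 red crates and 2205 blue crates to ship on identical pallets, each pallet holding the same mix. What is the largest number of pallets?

245

Euclid: 5635 = 2·2205 + 1225; 2205 = 1·1225 + 980; 1225 = 1·980 + 245; 980 = 4·245 + 0. Last nonzero remainder: 245.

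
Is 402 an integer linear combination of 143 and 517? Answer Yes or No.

gcd(143, 517): 517 = 3·143 + 88; 143 = 1·88 + 55; 88 = 1·55 + 33; 55 = 1·33 + 22; 33 = 1·22 + 11; 22 = 2·11 + 0 → 11
11 does not divide 402, so a solution does not exist.

No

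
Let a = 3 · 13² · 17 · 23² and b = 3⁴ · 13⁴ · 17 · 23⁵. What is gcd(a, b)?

min exponent per shared prime: 3 · 13² · 17 · 23² = 4559451

4559451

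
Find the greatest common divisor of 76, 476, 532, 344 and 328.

gcd(76, 476): 476 = 6·76 + 20; 76 = 3·20 + 16; 20 = 1·16 + 4; 16 = 4·4 + 0 → 4
gcd(4, 532): 532 = 133·4 + 0 → 4
gcd(4, 344): 344 = 86·4 + 0 → 4
gcd(4, 328): 328 = 82·4 + 0 → 4

4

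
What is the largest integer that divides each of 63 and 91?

7

63 = 3² · 7
91 = 7 · 13
Common: 7 = 7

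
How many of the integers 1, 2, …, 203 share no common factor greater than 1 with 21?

21 = 3·7. Inclusion–exclusion on these primes:
203 − ⌊203/3⌋ − ⌊203/7⌋ + ⌊203/21⌋ = 116

116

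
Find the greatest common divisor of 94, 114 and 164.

gcd(94, 114): 114 = 1·94 + 20; 94 = 4·20 + 14; 20 = 1·14 + 6; 14 = 2·6 + 2; 6 = 3·2 + 0 → 2
gcd(2, 164): 164 = 82·2 + 0 → 2

2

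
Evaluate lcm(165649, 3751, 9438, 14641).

48465253122

165649 = 11² · 37²; 3751 = 11² · 31; 9438 = 2 · 3 · 11² · 13; 14641 = 11⁴
lcm takes max exponent of each prime: 2 · 3 · 11⁴ · 13 · 31 · 37² = 48465253122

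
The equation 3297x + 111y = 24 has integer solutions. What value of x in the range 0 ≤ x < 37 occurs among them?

Euclid: 3297 = 29·111 + 78; 111 = 1·78 + 33; 78 = 2·33 + 12; 33 = 2·12 + 9; 12 = 1·9 + 3; 9 = 3·3 + 0 → gcd = 3; 24 = 3·8.
Back-substitution yields 3297·(10) + 111·(-297) = 3, so one solution is x = 10·8 = 80, y = -297·8 = -2376.
Solutions in x differ by 111/3 = 37; the one in [0, 37) is 80 mod 37 = 6.

6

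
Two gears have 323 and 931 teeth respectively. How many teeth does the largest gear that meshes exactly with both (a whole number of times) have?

323 = 17 · 19
931 = 7² · 19
Common: 19 = 19

19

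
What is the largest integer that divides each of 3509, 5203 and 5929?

gcd(3509, 5203): 5203 = 1·3509 + 1694; 3509 = 2·1694 + 121; 1694 = 14·121 + 0 → 121
gcd(121, 5929): 5929 = 49·121 + 0 → 121

121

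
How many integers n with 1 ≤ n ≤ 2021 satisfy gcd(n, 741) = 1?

1179

Prime factors of 741: 3, 13, 19. Count integers ≤ 2021 divisible by none of them.
By inclusion–exclusion: 2021 − ⌊2021/3⌋ − ⌊2021/13⌋ − ⌊2021/19⌋ + ⌊2021/39⌋ + ⌊2021/57⌋ + ⌊2021/247⌋ − ⌊2021/741⌋ = 1179.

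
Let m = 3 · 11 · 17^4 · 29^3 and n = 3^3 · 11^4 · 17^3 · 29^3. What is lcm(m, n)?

805237856311383

max exponent per prime: 3^3 · 11^4 · 17^4 · 29^3 = 805237856311383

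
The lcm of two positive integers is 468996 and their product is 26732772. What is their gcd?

57

gcd·lcm = product, so gcd = 26732772/468996 = 57.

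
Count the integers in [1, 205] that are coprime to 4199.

4199 = 13·17·19. Inclusion–exclusion on these primes:
205 − ⌊205/13⌋ − ⌊205/17⌋ − ⌊205/19⌋ + ⌊205/221⌋ + ⌊205/247⌋ + ⌊205/323⌋ − ⌊205/4199⌋ = 168

168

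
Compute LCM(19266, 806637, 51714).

lcm(19266, 806637) = 19266·806637/gcd = 15540668442/507 = 30652206
lcm(30652206, 51714) = 30652206·51714/gcd = 1585148181084/1014 = 1563262506

1563262506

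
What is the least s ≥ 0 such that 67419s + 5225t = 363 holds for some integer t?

402

gcd(67419, 5225) = 11 (Euclid: 67419 = 12·5225 + 4719; 5225 = 1·4719 + 506; 4719 = 9·506 + 165; 506 = 3·165 + 11; 165 = 15·11 + 0), and 11 | 363.
Extended Euclid: 67419·(-31) + 5225·(400) = 11. Scale by 33: s₀ = -1023.
General solution s = s₀ + 475k; reducing mod 475 gives s = 402 (and t = -5187).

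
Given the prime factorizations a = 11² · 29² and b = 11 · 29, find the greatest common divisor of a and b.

min exponent per shared prime: 11 · 29 = 319

319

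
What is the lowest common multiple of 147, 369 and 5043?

147 = 3 · 7²; 369 = 3² · 41; 5043 = 3 · 41²
lcm takes max exponent of each prime: 3² · 7² · 41² = 741321

741321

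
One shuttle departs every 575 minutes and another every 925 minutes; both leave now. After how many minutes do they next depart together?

575 = 5² · 23; 925 = 5² · 37
max exponents: 5² · 23 · 37 = 21275

21275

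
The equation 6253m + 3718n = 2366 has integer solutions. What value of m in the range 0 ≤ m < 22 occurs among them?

20

Reduce mod 3718: 6253m ≡ 2366 (mod 3718). With g = gcd(6253, 3718) = 169 dividing 2366, divide through: 37m ≡ 14 (mod 22).
Since gcd(37, 22) = 1, m ≡ 14·(37)⁻¹ ≡ 20 (mod 22). Smallest non-negative: 20.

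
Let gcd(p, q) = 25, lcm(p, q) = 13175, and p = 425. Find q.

Using pq = gcd(p,q)·lcm(p,q) = 25·13175 = 329375, we get q = 329375/425 = 775.

775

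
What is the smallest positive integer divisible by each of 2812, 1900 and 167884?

lcm(2812, 1900) = 2812·1900/gcd = 5342800/76 = 70300
lcm(70300, 167884) = 70300·167884/gcd = 11802245200/76 = 155292700

155292700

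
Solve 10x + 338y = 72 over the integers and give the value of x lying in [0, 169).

41

Reduce mod 338: 10x ≡ 72 (mod 338). With g = gcd(10, 338) = 2 dividing 72, divide through: 5x ≡ 36 (mod 169).
Since gcd(5, 169) = 1, x ≡ 36·(5)⁻¹ ≡ 41 (mod 169). Smallest non-negative: 41.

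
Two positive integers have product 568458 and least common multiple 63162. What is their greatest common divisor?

9

gcd·lcm = product, so gcd = 568458/63162 = 9.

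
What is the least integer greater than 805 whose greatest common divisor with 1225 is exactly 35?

gcd(x, 1225) = 35 forces 35 | x; write x = 35s. Then gcd(35s, 35·35) = 35·gcd(s, 35), so need gcd(s, 35) = 1.
35s > 805 gives s ≥ 24. The least s ≥ 24 coprime to 35 is 24, so x = 35·24 = 840.

840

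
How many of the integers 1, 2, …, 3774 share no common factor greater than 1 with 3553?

Prime factors of 3553: 11, 17, 19. Count integers ≤ 3774 divisible by none of them.
By inclusion–exclusion: 3774 − ⌊3774/11⌋ − ⌊3774/17⌋ − ⌊3774/19⌋ + ⌊3774/187⌋ + ⌊3774/209⌋ + ⌊3774/323⌋ − ⌊3774/3553⌋ = 3059.

3059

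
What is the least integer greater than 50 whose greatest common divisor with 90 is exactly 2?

52

gcd(t, 90) = 2 forces 2 | t; write t = 2s. Then gcd(2s, 2·45) = 2·gcd(s, 45), so need gcd(s, 45) = 1.
2s > 50 gives s ≥ 26. The least s ≥ 26 coprime to 45 is 26, so t = 2·26 = 52.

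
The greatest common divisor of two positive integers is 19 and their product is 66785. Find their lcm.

3515

gcd·lcm = product, so lcm = 66785/19 = 3515.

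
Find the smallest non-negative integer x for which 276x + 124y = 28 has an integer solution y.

1

Euclid: 276 = 2·124 + 28; 124 = 4·28 + 12; 28 = 2·12 + 4; 12 = 3·4 + 0 → gcd = 4; 28 = 4·7.
Back-substitution yields 276·(9) + 124·(-20) = 4, so one solution is x = 9·7 = 63, y = -20·7 = -140.
Solutions in x differ by 124/4 = 31; the one in [0, 31) is 63 mod 31 = 1.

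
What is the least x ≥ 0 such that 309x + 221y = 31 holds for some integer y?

33

gcd(309, 221) = 1 (Euclid: 309 = 1·221 + 88; 221 = 2·88 + 45; 88 = 1·45 + 43; 45 = 1·43 + 2; 43 = 21·2 + 1; 2 = 2·1 + 0), and 1 | 31.
Extended Euclid: 309·(108) + 221·(-151) = 1. Scale by 31: x₀ = 3348.
General solution x = x₀ + 221t; reducing mod 221 gives x = 33 (and y = -46).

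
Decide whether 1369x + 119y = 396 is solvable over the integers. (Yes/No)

gcd(1369, 119): 1369 = 11·119 + 60; 119 = 1·60 + 59; 60 = 1·59 + 1; 59 = 59·1 + 0 → 1
1 divides 396, so a solution exists.

Yes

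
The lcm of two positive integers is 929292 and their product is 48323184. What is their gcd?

52

From gcd × lcm = mn: gcd = 48323184 / 929292 = 52.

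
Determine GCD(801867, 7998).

3

801867 = 3 · 11² · 47²
7998 = 2 · 3 · 31 · 43
Common: 3 = 3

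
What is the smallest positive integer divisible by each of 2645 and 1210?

2645 = 5 · 23²; 1210 = 2 · 5 · 11²
max exponents: 2 · 5 · 11² · 23² = 640090

640090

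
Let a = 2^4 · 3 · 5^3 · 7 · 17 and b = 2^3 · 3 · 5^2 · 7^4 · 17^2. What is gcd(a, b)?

71400

min exponent per shared prime: 2^3 · 3 · 5^2 · 7 · 17 = 71400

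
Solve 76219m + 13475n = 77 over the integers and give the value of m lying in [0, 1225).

Euclid: 76219 = 5·13475 + 8844; 13475 = 1·8844 + 4631; 8844 = 1·4631 + 4213; 4631 = 1·4213 + 418; 4213 = 10·418 + 33; 418 = 12·33 + 22; 33 = 1·22 + 11; 22 = 2·11 + 0 → gcd = 11; 77 = 11·7.
Back-substitution yields 76219·(419) + 13475·(-2370) = 11, so one solution is m = 419·7 = 2933, n = -2370·7 = -16590.
Solutions in m differ by 13475/11 = 1225; the one in [0, 1225) is 2933 mod 1225 = 483.

483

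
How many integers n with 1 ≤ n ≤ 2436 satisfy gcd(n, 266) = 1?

Prime factors of 266: 2, 7, 19. Count integers ≤ 2436 divisible by none of them.
By inclusion–exclusion: 2436 − ⌊2436/2⌋ − ⌊2436/7⌋ − ⌊2436/19⌋ + ⌊2436/14⌋ + ⌊2436/38⌋ + ⌊2436/133⌋ − ⌊2436/266⌋ = 989.

989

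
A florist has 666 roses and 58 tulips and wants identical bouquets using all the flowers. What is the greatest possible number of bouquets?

Euclid: 666 = 11·58 + 28; 58 = 2·28 + 2; 28 = 14·2 + 0. Last nonzero remainder: 2.

2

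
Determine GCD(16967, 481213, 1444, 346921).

361

gcd(16967, 481213): 481213 = 28·16967 + 6137; 16967 = 2·6137 + 4693; 6137 = 1·4693 + 1444; 4693 = 3·1444 + 361; 1444 = 4·361 + 0 → 361
gcd(361, 1444): 1444 = 4·361 + 0 → 361
gcd(361, 346921): 346921 = 961·361 + 0 → 361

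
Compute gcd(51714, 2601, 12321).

gcd(51714, 2601): 51714 = 19·2601 + 2295; 2601 = 1·2295 + 306; 2295 = 7·306 + 153; 306 = 2·153 + 0 → 153
gcd(153, 12321): 12321 = 80·153 + 81; 153 = 1·81 + 72; 81 = 1·72 + 9; 72 = 8·9 + 0 → 9

9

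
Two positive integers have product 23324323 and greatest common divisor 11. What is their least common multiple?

2120393

Since gcd(u,v)·lcm(u,v) = uv, lcm = 23324323/11 = 2120393.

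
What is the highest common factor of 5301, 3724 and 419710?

19

gcd(5301, 3724): 5301 = 1·3724 + 1577; 3724 = 2·1577 + 570; 1577 = 2·570 + 437; 570 = 1·437 + 133; 437 = 3·133 + 38; 133 = 3·38 + 19; 38 = 2·19 + 0 → 19
gcd(19, 419710): 419710 = 22090·19 + 0 → 19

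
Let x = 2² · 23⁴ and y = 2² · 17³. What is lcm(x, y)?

max exponent per prime: 2² · 17³ · 23⁴ = 5499435332

5499435332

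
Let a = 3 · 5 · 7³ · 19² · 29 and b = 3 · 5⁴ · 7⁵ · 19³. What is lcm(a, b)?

6268307206875

max exponent per prime: 3 · 5⁴ · 7⁵ · 19³ · 29 = 6268307206875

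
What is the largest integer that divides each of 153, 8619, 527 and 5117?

gcd(153, 8619): 8619 = 56·153 + 51; 153 = 3·51 + 0 → 51
gcd(51, 527): 527 = 10·51 + 17; 51 = 3·17 + 0 → 17
gcd(17, 5117): 5117 = 301·17 + 0 → 17

17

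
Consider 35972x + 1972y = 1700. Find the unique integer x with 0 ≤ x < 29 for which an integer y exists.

gcd(35972, 1972) = 68 (Euclid: 35972 = 18·1972 + 476; 1972 = 4·476 + 68; 476 = 7·68 + 0), and 68 | 1700.
Extended Euclid: 35972·(-4) + 1972·(73) = 68. Scale by 25: x₀ = -100.
General solution x = x₀ + 29t; reducing mod 29 gives x = 16 (and y = -291).

16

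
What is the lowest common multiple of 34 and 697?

1394

34 = 2 · 17; 697 = 17 · 41
max exponents: 2 · 17 · 41 = 1394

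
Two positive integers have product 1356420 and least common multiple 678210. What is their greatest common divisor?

From gcd × lcm = pq: gcd = 1356420 / 678210 = 2.

2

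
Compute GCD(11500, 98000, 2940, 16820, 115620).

20

gcd(11500, 98000): 98000 = 8·11500 + 6000; 11500 = 1·6000 + 5500; 6000 = 1·5500 + 500; 5500 = 11·500 + 0 → 500
gcd(500, 2940): 2940 = 5·500 + 440; 500 = 1·440 + 60; 440 = 7·60 + 20; 60 = 3·20 + 0 → 20
gcd(20, 16820): 16820 = 841·20 + 0 → 20
gcd(20, 115620): 115620 = 5781·20 + 0 → 20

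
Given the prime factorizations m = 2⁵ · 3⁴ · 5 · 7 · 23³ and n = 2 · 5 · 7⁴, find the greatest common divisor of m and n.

min exponent per shared prime: 2 · 5 · 7 = 70

70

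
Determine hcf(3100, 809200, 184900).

3100 = 2² · 5² · 31; 809200 = 2⁴ · 5² · 7 · 17²; 184900 = 2² · 5² · 43²
gcd takes min exponent of each prime: 2² · 5² = 100

100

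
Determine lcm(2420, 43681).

873620

gcd first: 43681 = 18·2420 + 121; 2420 = 20·121 + 0 → gcd = 121
lcm = 2420·43681/gcd = 105708020/121 = 873620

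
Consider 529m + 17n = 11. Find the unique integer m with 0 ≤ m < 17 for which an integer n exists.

14

Reduce mod 17: 529m ≡ 11 (mod 17). With g = gcd(529, 17) = 1 dividing 11, divide through: 529m ≡ 11 (mod 17).
Since gcd(529, 17) = 1, m ≡ 11·(529)⁻¹ ≡ 14 (mod 17). Smallest non-negative: 14.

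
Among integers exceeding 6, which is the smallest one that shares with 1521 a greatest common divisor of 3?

1521 = 3·507. Any m with gcd(m, 1521) = 3 is a multiple of 3, say 3s, with s coprime to 507.
Need s > 6/3, so s ≥ 3. First s ≥ 3 with gcd(s, 507) = 1 is s = 4. Thus m = 3·4 = 12.

12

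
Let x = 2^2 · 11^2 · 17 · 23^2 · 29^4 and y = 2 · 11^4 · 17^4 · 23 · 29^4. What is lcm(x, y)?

max exponent per prime: 2^2 · 11^4 · 17^4 · 23^2 · 29^4 = 1830096882025618756

1830096882025618756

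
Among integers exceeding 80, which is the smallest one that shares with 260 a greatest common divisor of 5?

85

gcd(a, 260) = 5 forces 5 | a; write a = 5s. Then gcd(5s, 5·52) = 5·gcd(s, 52), so need gcd(s, 52) = 1.
5s > 80 gives s ≥ 17. The least s ≥ 17 coprime to 52 is 17, so a = 5·17 = 85.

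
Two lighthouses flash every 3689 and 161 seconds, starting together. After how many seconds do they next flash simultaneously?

84847

gcd first: 3689 = 22·161 + 147; 161 = 1·147 + 14; 147 = 10·14 + 7; 14 = 2·7 + 0 → gcd = 7
lcm = 3689·161/gcd = 593929/7 = 84847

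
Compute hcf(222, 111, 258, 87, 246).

3

222 = 2 · 3 · 37; 111 = 3 · 37; 258 = 2 · 3 · 43; 87 = 3 · 29; 246 = 2 · 3 · 41
gcd takes min exponent of each prime: 3 = 3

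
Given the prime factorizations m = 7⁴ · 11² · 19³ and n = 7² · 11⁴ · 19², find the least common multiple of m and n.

max exponent per prime: 7⁴ · 11⁴ · 19³ = 241114708219

241114708219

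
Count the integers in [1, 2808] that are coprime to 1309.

2059

1309 = 7·11·17. Inclusion–exclusion on these primes:
2808 − ⌊2808/7⌋ − ⌊2808/11⌋ − ⌊2808/17⌋ + ⌊2808/77⌋ + ⌊2808/119⌋ + ⌊2808/187⌋ − ⌊2808/1309⌋ = 2059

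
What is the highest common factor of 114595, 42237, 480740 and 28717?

13

114595 = 5 · 13 · 41 · 43; 42237 = 3² · 13 · 19²; 480740 = 2² · 5 · 13 · 43²; 28717 = 13 · 47²
gcd takes min exponent of each prime: 13 = 13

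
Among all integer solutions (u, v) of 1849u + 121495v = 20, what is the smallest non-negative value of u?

64920

Euclid: 121495 = 65·1849 + 1310; 1849 = 1·1310 + 539; 1310 = 2·539 + 232; 539 = 2·232 + 75; 232 = 3·75 + 7; 75 = 10·7 + 5; 7 = 1·5 + 2; 5 = 2·2 + 1; 2 = 2·1 + 0 → gcd = 1; 20 = 1·20.
Back-substitution yields 1849·(51844) + 121495·(-789) = 1, so one solution is u = 51844·20 = 1036880, v = -789·20 = -15780.
Solutions in u differ by 121495/1 = 121495; the one in [0, 121495) is 1036880 mod 121495 = 64920.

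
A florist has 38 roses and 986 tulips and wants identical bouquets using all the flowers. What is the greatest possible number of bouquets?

38 = 2 · 19
986 = 2 · 17 · 29
Common: 2 = 2

2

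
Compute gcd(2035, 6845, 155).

5

2035 = 5 · 11 · 37; 6845 = 5 · 37²; 155 = 5 · 31
gcd takes min exponent of each prime: 5 = 5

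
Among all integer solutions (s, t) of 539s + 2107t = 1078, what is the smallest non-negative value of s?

gcd(539, 2107) = 49 (Euclid: 2107 = 3·539 + 490; 539 = 1·490 + 49; 490 = 10·49 + 0), and 49 | 1078.
Extended Euclid: 539·(4) + 2107·(-1) = 49. Scale by 22: s₀ = 88.
General solution s = s₀ + 43k; reducing mod 43 gives s = 2 (and t = 0).

2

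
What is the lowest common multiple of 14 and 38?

266

gcd first: 38 = 2·14 + 10; 14 = 1·10 + 4; 10 = 2·4 + 2; 4 = 2·2 + 0 → gcd = 2
lcm = 14·38/gcd = 532/2 = 266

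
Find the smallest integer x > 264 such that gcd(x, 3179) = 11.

gcd(x, 3179) = 11 forces 11 | x; write x = 11s. Then gcd(11s, 11·289) = 11·gcd(s, 289), so need gcd(s, 289) = 1.
11s > 264 gives s ≥ 25. The least s ≥ 25 coprime to 289 is 25, so x = 11·25 = 275.

275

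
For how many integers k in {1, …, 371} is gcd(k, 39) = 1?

229

Prime factors of 39: 3, 13. Count integers ≤ 371 divisible by none of them.
By inclusion–exclusion: 371 − ⌊371/3⌋ − ⌊371/13⌋ + ⌊371/39⌋ = 229.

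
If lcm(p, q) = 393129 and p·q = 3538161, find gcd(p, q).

9

From gcd × lcm = pq: gcd = 3538161 / 393129 = 9.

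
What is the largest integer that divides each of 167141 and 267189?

Euclid: 267189 = 1·167141 + 100048; 167141 = 1·100048 + 67093; 100048 = 1·67093 + 32955; 67093 = 2·32955 + 1183; 32955 = 27·1183 + 1014; 1183 = 1·1014 + 169; 1014 = 6·169 + 0. Last nonzero remainder: 169.

169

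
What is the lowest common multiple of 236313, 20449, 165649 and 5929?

236313 = 3² · 7 · 11² · 31; 20449 = 11² · 13²; 165649 = 11² · 37²; 5929 = 7² · 11²
lcm takes max exponent of each prime: 3² · 7² · 11² · 13² · 31 · 37² = 382715283951

382715283951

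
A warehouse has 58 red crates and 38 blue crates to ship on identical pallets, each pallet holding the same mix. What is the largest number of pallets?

Euclid: 58 = 1·38 + 20; 38 = 1·20 + 18; 20 = 1·18 + 2; 18 = 9·2 + 0. Last nonzero remainder: 2.

2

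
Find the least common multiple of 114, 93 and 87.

102486

114 = 2 · 3 · 19; 93 = 3 · 31; 87 = 3 · 29
lcm takes max exponent of each prime: 2 · 3 · 19 · 29 · 31 = 102486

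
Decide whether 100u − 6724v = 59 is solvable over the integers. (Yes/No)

By Bézout, 100u − 6724v = 59 has integer solutions iff gcd(100, 6724) | 59.
Euclid: 6724 = 67·100 + 24; 100 = 4·24 + 4; 24 = 6·4 + 0. gcd = 4; 59 mod 4 = 3. No.

No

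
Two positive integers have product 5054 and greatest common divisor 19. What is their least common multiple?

For any two positive integers, gcd × lcm equals their product. Hence lcm = 5054 / 19 = 266.

266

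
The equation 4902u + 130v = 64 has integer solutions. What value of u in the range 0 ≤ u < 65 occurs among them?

12

gcd(4902, 130) = 2 (Euclid: 4902 = 37·130 + 92; 130 = 1·92 + 38; 92 = 2·38 + 16; 38 = 2·16 + 6; 16 = 2·6 + 4; 6 = 1·4 + 2; 4 = 2·2 + 0), and 2 | 64.
Extended Euclid: 4902·(-24) + 130·(905) = 2. Scale by 32: u₀ = -768.
General solution u = u₀ + 65t; reducing mod 65 gives u = 12 (and v = -452).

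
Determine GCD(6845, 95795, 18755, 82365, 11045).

gcd(6845, 95795): 95795 = 13·6845 + 6810; 6845 = 1·6810 + 35; 6810 = 194·35 + 20; 35 = 1·20 + 15; 20 = 1·15 + 5; 15 = 3·5 + 0 → 5
gcd(5, 18755): 18755 = 3751·5 + 0 → 5
gcd(5, 82365): 82365 = 16473·5 + 0 → 5
gcd(5, 11045): 11045 = 2209·5 + 0 → 5

5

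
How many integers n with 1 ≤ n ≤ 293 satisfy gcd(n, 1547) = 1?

219

1547 = 7·13·17. Inclusion–exclusion on these primes:
293 − ⌊293/7⌋ − ⌊293/13⌋ − ⌊293/17⌋ + ⌊293/91⌋ + ⌊293/119⌋ + ⌊293/221⌋ − ⌊293/1547⌋ = 219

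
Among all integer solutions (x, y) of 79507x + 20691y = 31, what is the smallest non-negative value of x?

8824

gcd(79507, 20691) = 1 (Euclid: 79507 = 3·20691 + 17434; 20691 = 1·17434 + 3257; 17434 = 5·3257 + 1149; 3257 = 2·1149 + 959; 1149 = 1·959 + 190; 959 = 5·190 + 9; 190 = 21·9 + 1; 9 = 9·1 + 0), and 1 | 31.
Extended Euclid: 79507·(2287) + 20691·(-8788) = 1. Scale by 31: x₀ = 70897.
General solution x = x₀ + 20691t; reducing mod 20691 gives x = 8824 (and y = -33907).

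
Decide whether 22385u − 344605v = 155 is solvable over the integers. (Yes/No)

By Bézout, 22385u − 344605v = 155 has integer solutions iff gcd(22385, 344605) | 155.
Euclid: 344605 = 15·22385 + 8830; 22385 = 2·8830 + 4725; 8830 = 1·4725 + 4105; 4725 = 1·4105 + 620; 4105 = 6·620 + 385; 620 = 1·385 + 235; 385 = 1·235 + 150; 235 = 1·150 + 85; 150 = 1·85 + 65; 85 = 1·65 + 20; 65 = 3·20 + 5; 20 = 4·5 + 0. gcd = 5; 155 mod 5 = 0. Yes.

Yes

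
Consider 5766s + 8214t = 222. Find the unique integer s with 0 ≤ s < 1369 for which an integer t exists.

Euclid: 8214 = 1·5766 + 2448; 5766 = 2·2448 + 870; 2448 = 2·870 + 708; 870 = 1·708 + 162; 708 = 4·162 + 60; 162 = 2·60 + 42; 60 = 1·42 + 18; 42 = 2·18 + 6; 18 = 3·6 + 0 → gcd = 6; 222 = 6·37.
Back-substitution yields 5766·(406) + 8214·(-285) = 6, so one solution is s = 406·37 = 15022, t = -285·37 = -10545.
Solutions in s differ by 8214/6 = 1369; the one in [0, 1369) is 15022 mod 1369 = 1332.

1332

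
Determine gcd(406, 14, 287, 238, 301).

7

406 = 2 · 7 · 29; 14 = 2 · 7; 287 = 7 · 41; 238 = 2 · 7 · 17; 301 = 7 · 43
gcd takes min exponent of each prime: 7 = 7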